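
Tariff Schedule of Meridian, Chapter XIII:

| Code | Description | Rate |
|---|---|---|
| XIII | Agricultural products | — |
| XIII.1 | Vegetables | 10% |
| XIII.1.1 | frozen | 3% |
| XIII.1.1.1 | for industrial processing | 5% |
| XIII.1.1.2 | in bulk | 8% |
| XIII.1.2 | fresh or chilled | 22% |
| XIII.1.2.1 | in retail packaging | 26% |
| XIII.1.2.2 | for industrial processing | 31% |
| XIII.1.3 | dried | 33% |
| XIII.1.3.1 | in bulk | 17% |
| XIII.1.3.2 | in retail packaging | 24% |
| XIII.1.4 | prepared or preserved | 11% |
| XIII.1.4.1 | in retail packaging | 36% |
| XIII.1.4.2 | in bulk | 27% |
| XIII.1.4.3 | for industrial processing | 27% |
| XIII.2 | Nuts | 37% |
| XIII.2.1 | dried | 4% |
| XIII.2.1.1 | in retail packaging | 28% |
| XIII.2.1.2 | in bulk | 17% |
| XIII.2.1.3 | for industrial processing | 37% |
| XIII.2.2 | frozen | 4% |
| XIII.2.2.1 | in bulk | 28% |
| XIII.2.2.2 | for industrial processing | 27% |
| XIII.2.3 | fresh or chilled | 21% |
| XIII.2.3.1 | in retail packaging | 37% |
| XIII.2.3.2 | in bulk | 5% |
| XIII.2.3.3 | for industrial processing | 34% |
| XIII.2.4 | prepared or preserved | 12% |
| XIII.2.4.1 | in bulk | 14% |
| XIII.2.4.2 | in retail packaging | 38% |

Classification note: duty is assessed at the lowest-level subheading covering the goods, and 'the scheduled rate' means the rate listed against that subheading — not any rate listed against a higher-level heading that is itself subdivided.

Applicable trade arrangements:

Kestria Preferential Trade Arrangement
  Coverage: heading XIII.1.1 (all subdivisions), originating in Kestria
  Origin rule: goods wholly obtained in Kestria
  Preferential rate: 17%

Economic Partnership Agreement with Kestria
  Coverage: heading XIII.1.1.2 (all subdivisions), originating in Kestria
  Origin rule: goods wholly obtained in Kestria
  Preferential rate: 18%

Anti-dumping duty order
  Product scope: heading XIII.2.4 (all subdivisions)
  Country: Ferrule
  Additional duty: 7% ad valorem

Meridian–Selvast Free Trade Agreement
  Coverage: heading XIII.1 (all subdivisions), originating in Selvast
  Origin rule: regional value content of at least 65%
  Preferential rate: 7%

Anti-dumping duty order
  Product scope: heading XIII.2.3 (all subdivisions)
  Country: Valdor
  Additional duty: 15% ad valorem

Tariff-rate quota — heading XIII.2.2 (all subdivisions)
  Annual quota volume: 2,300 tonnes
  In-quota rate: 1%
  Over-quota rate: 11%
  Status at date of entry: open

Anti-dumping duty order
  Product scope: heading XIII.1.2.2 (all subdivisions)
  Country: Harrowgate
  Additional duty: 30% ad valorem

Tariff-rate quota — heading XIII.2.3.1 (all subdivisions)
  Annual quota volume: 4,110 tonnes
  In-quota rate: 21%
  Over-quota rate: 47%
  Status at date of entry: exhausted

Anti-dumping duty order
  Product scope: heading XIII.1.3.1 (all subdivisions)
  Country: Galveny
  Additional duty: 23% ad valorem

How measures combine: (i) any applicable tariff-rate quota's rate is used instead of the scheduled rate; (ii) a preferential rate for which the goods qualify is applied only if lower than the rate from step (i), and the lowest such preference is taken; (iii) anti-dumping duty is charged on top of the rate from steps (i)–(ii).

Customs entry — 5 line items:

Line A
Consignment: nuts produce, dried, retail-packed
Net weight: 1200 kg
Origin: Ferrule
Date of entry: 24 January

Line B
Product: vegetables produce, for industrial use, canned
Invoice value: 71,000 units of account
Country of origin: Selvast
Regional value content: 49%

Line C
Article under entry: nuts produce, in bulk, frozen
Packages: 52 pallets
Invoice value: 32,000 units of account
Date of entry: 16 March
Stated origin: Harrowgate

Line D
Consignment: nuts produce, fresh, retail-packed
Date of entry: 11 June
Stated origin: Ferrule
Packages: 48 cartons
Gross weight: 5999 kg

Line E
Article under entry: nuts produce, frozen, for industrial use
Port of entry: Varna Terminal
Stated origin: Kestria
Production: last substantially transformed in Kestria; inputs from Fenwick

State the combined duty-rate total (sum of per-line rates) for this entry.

Line A: nuts → XIII.2; dried → XIII.2.1; retail-packed → XIII.2.1.1. Scheduled 28%. No special measure applies. → 28%.
Line B: vegetables → XIII.1; canned → XIII.1.4; for industrial use → XIII.1.4.3. Scheduled 27%. Selvast agreement on XIII.1: RVC < 65%. → 27%.
Line C: nuts → XIII.2; frozen → XIII.2.2; in bulk → XIII.2.2.1. Scheduled 28%. quota on XIII.2.2 open → in-quota 1%. → 1%.
Line D: nuts → XIII.2; fresh → XIII.2.3; retail-packed → XIII.2.3.1. Scheduled 37%. quota on XIII.2.3.1 exhausted → over-quota 47%. → 47%.
Line E: nuts → XIII.2; frozen → XIII.2.2; for industrial use → XIII.2.2.2. Scheduled 27%. quota on XIII.2.2 open → in-quota 1%; Kestria agreement on XIII.1.1: XIII.2.2.2 not covered; Kestria agreement on XIII.1.1.2: XIII.2.2.2 not covered. → 1%.
Sum: 28% + 27% + 1% + 47% + 1% = 104%.

104%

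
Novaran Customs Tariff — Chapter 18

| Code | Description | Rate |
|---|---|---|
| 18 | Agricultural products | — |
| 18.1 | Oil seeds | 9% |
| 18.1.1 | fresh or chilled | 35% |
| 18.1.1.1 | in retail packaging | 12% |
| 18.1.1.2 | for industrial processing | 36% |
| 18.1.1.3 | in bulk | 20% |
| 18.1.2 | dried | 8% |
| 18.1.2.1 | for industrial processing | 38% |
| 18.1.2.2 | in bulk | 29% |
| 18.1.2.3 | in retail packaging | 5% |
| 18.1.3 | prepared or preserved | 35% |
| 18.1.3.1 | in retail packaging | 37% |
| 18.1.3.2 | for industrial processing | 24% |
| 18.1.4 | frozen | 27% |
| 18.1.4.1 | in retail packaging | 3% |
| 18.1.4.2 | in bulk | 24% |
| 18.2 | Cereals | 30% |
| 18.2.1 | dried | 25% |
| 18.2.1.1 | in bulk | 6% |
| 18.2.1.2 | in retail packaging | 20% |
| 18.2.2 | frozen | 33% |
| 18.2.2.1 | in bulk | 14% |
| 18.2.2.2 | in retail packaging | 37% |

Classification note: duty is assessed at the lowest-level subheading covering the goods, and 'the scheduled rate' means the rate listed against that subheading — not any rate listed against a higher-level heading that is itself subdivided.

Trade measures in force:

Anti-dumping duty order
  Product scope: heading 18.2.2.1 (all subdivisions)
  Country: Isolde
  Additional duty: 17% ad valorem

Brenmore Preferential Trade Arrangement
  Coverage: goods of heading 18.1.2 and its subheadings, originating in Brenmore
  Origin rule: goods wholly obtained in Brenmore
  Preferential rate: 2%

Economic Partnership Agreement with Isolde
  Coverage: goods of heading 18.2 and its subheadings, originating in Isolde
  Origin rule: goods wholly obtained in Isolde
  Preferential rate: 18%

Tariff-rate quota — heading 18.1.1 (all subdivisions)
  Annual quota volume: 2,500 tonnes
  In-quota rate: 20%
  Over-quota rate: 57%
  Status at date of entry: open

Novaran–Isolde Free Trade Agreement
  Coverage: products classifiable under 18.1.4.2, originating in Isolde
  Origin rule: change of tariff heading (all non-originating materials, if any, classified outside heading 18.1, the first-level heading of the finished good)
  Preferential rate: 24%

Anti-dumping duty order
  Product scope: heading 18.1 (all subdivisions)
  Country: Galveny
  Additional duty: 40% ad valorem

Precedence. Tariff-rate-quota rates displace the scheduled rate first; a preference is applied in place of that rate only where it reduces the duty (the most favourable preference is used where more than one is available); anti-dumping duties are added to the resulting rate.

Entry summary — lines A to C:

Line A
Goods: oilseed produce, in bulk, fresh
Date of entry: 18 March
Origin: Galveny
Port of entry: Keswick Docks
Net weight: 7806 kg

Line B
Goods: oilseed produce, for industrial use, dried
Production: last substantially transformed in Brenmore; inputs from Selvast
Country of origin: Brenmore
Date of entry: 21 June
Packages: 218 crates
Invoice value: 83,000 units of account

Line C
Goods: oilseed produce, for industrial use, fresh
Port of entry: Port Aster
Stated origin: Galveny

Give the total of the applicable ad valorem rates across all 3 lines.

Line A: oilseed → 18.1; fresh → 18.1.1; in bulk → 18.1.1.3. Scheduled 20%. quota on 18.1.1 open → in-quota 20%; anti-dumping (Galveny, 18.1): +40%; total 20% + 40% = 60%. → 60%.
Line B: oilseed → 18.1; dried → 18.1.2; for industrial use → 18.1.2.1. Scheduled 38%. Brenmore agreement on 18.1.2: not wholly obtained. → 38%.
Line C: oilseed → 18.1; fresh → 18.1.1; for industrial use → 18.1.1.2. Scheduled 36%. quota on 18.1.1 open → in-quota 20%; anti-dumping (Galveny, 18.1): +40%; total 20% + 40% = 60%. → 60%.
Sum: 60% + 38% + 60% = 158%.

158%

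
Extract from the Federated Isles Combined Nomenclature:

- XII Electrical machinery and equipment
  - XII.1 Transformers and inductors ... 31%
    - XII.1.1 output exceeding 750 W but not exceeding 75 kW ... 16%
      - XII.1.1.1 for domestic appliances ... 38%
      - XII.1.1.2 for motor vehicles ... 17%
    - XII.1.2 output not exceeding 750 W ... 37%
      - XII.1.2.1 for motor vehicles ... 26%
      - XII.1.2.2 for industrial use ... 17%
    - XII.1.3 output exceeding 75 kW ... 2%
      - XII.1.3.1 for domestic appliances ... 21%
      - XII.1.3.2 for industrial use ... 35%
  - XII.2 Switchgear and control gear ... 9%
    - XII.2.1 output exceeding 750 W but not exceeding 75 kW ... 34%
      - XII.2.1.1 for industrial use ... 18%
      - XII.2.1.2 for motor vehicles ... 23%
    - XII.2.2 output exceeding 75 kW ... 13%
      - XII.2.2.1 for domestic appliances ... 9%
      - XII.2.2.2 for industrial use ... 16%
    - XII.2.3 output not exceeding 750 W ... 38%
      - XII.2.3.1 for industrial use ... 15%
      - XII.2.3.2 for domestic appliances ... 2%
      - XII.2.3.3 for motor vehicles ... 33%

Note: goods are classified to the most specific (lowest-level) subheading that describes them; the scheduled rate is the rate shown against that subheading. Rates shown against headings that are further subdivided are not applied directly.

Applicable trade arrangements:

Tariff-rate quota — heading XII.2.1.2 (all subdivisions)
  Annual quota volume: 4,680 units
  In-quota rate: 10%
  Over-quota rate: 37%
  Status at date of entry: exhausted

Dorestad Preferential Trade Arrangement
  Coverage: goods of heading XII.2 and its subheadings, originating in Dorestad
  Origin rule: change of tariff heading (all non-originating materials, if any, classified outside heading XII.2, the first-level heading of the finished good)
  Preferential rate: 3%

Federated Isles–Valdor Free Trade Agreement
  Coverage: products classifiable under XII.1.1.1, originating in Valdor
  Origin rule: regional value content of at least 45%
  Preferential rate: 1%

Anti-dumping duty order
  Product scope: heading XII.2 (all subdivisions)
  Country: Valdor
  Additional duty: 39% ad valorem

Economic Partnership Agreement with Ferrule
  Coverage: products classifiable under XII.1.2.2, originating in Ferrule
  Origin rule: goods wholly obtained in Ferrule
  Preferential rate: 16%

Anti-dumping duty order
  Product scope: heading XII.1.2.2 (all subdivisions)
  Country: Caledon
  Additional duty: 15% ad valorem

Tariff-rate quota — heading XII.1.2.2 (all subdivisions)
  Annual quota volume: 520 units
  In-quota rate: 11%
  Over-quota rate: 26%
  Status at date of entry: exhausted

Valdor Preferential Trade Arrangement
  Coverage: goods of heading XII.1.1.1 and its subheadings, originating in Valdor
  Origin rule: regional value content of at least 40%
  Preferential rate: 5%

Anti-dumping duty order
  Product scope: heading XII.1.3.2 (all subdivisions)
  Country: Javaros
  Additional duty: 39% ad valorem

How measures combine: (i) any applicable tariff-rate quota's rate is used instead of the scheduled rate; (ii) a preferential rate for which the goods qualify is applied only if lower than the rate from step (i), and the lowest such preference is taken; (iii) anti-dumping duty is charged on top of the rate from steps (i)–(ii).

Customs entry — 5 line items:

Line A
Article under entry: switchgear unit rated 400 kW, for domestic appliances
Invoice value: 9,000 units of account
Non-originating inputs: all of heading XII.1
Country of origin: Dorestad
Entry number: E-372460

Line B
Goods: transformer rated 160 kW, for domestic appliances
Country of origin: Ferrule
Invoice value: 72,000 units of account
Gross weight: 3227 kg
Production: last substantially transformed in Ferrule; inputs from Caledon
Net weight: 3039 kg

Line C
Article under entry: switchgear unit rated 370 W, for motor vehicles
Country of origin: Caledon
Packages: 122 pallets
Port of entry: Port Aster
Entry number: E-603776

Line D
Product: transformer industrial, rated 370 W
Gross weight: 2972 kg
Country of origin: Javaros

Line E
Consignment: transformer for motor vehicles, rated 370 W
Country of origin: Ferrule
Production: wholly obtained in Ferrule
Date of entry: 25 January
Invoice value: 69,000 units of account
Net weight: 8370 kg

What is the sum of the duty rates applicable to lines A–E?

Line A: switchgear unit → XII.2; rated 400 kW → XII.2.2; for domestic appliances → XII.2.2.1. Scheduled 9%. Dorestad agreement on XII.2: CTH met → 3% available; preferential 3%. → 3%.
Line B: transformer → XII.1; rated 160 kW → XII.1.3; for domestic appliances → XII.1.3.1. Scheduled 21%. Ferrule agreement on XII.1.2.2: XII.1.3.1 not covered. → 21%.
Line C: switchgear unit → XII.2; rated 370 W → XII.2.3; for motor vehicles → XII.2.3.3. Scheduled 33%. No special measure applies. → 33%.
Line D: transformer → XII.1; rated 370 W → XII.1.2; industrial → XII.1.2.2. Scheduled 17%. quota on XII.1.2.2 exhausted → over-quota 26%. → 26%.
Line E: transformer → XII.1; rated 370 W → XII.1.2; for motor vehicles → XII.1.2.1. Scheduled 26%. Ferrule agreement on XII.1.2.2: XII.1.2.1 not covered. → 26%.
Sum: 3% + 21% + 33% + 26% + 26% = 109%.

109%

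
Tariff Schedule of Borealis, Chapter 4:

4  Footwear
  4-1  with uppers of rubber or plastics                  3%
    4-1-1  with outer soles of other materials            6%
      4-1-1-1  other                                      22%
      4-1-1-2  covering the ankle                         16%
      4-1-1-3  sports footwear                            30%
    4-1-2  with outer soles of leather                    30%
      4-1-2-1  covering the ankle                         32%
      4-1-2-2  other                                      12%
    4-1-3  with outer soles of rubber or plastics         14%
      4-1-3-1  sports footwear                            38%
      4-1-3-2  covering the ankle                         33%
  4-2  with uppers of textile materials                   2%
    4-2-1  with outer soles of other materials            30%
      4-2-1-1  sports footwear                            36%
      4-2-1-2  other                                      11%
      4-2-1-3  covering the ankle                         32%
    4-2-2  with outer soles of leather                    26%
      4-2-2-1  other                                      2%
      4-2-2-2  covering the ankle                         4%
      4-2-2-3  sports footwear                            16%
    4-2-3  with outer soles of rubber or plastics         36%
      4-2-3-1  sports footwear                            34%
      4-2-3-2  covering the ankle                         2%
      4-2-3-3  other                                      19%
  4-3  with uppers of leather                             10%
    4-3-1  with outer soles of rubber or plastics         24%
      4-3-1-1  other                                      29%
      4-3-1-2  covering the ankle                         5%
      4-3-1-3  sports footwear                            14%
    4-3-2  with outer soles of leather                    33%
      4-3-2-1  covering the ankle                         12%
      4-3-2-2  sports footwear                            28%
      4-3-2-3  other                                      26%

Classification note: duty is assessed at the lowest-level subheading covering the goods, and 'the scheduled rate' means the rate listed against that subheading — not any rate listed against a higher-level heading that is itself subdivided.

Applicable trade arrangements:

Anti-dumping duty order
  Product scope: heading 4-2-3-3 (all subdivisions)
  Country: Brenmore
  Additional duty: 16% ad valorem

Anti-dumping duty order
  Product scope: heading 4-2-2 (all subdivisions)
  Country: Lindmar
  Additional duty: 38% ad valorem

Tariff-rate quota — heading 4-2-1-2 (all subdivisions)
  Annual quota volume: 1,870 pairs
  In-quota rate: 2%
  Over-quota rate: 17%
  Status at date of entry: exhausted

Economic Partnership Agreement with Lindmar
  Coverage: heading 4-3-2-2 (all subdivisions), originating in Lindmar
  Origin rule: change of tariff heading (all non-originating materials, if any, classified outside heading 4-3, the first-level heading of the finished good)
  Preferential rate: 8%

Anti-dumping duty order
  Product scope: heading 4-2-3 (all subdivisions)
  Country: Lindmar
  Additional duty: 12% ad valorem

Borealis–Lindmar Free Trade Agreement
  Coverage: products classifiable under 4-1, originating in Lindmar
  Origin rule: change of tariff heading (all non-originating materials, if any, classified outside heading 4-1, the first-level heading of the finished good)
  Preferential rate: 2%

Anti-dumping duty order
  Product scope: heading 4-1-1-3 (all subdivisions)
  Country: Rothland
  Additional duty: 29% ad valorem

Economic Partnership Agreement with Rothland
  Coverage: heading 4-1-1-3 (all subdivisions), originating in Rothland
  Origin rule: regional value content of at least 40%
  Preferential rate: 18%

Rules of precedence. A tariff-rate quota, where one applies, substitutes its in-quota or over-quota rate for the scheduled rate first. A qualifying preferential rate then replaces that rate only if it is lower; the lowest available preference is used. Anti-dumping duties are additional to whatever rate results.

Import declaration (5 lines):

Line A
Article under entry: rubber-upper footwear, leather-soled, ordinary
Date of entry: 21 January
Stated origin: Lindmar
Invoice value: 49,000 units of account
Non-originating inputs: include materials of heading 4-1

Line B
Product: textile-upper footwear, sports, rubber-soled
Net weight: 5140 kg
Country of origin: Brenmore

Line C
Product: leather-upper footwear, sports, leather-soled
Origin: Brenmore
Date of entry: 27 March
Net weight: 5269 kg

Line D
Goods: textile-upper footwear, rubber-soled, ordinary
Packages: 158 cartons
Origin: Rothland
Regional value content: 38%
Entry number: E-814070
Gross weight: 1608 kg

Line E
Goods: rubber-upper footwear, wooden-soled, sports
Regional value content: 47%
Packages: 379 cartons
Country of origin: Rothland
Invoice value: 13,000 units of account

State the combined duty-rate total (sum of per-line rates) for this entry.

140%

Line A: rubber-upper → 4-1; leather-soled → 4-1-2; ordinary → 4-1-2-2. Scheduled 12%. Lindmar agreement on 4-3-2-2: 4-1-2-2 not covered; Lindmar agreement on 4-1: CTH not met. → 12%.
Line B: textile-upper → 4-2; rubber-soled → 4-2-3; sports → 4-2-3-1. Scheduled 34%. No special measure applies. → 34%.
Line C: leather-upper → 4-3; leather-soled → 4-3-2; sports → 4-3-2-2. Scheduled 28%. No special measure applies. → 28%.
Line D: textile-upper → 4-2; rubber-soled → 4-2-3; ordinary → 4-2-3-3. Scheduled 19%. Rothland agreement on 4-1-1-3: 4-2-3-3 not covered. → 19%.
Line E: rubber-upper → 4-1; wooden-soled → 4-1-1; sports → 4-1-1-3. Scheduled 30%. Rothland agreement on 4-1-1-3: RVC ≥ 40% → 18% available; preferential 18%; anti-dumping (Rothland, 4-1-1-3): +29%; total 18% + 29% = 47%. → 47%.
Sum: 12% + 34% + 28% + 19% + 47% = 140%.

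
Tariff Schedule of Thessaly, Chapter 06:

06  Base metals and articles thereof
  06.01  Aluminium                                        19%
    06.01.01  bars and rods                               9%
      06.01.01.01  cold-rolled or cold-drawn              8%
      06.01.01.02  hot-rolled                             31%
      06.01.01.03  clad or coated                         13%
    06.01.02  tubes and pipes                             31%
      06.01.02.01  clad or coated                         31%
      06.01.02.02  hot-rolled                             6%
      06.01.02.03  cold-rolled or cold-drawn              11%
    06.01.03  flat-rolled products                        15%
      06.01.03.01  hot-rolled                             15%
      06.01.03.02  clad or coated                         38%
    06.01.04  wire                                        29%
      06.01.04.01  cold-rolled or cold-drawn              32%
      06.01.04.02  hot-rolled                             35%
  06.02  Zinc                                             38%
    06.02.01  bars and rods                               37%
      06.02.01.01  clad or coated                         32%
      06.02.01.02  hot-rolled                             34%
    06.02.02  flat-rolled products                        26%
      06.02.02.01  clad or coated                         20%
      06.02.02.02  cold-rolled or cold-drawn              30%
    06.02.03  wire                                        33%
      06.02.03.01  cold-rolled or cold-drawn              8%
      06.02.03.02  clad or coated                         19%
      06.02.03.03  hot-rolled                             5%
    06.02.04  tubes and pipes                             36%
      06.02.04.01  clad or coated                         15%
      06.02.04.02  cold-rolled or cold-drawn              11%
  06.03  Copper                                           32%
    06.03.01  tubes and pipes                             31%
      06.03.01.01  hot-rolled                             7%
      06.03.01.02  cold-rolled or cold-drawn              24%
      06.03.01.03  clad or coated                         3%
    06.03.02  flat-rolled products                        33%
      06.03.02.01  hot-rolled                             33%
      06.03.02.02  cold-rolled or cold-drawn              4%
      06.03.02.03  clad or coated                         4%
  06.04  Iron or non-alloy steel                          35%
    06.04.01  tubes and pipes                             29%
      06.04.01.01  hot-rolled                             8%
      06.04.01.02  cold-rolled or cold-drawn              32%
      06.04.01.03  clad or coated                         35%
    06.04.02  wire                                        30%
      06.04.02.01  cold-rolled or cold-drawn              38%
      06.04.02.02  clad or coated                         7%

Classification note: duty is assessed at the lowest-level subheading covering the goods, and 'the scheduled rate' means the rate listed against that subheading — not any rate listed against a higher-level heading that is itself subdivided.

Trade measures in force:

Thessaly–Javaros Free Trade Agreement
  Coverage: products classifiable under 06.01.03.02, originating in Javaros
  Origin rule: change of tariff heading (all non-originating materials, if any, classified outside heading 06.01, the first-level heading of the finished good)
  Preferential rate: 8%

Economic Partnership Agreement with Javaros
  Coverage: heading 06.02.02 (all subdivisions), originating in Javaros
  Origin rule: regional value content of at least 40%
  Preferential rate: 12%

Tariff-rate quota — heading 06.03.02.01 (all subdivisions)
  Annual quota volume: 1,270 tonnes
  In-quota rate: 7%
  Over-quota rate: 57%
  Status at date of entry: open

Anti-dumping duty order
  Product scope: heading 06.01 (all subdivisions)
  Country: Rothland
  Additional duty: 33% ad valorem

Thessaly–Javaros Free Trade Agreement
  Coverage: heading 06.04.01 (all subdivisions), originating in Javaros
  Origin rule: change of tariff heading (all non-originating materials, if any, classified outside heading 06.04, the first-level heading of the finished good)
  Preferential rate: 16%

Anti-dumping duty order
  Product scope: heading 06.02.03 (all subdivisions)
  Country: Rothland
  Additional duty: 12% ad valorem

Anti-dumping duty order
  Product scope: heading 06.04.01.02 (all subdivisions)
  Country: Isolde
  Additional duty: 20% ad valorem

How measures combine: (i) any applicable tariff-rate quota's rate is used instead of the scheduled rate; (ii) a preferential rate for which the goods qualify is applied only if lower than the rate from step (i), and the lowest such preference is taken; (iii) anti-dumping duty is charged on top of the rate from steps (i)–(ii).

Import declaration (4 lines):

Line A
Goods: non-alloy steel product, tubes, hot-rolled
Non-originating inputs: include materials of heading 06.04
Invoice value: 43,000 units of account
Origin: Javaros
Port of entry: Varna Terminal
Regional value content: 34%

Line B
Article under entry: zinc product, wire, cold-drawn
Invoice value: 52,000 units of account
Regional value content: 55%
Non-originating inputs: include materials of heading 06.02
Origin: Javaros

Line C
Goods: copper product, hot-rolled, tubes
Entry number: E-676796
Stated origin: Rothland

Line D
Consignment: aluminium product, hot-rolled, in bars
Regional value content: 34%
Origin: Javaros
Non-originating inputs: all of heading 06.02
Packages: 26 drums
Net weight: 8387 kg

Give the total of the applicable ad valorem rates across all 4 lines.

Line A: non-alloy steel → 06.04; tubes → 06.04.01; hot-rolled → 06.04.01.01. Scheduled 8%. Javaros agreement on 06.01.03.02: 06.04.01.01 not covered; Javaros agreement on 06.02.02: 06.04.01.01 not covered; Javaros agreement on 06.04.01: CTH not met. → 8%.
Line B: zinc → 06.02; wire → 06.02.03; cold-drawn → 06.02.03.01. Scheduled 8%. Javaros agreement on 06.01.03.02: 06.02.03.01 not covered; Javaros agreement on 06.02.02: 06.02.03.01 not covered; Javaros agreement on 06.04.01: 06.02.03.01 not covered. → 8%.
Line C: copper → 06.03; tubes → 06.03.01; hot-rolled → 06.03.01.01. Scheduled 7%. No special measure applies. → 7%.
Line D: aluminium → 06.01; in bars → 06.01.01; hot-rolled → 06.01.01.02. Scheduled 31%. Javaros agreement on 06.01.03.02: 06.01.01.02 not covered; Javaros agreement on 06.02.02: 06.01.01.02 not covered; Javaros agreement on 06.04.01: 06.01.01.02 not covered. → 31%.
Sum: 8% + 8% + 7% + 31% = 54%.

54%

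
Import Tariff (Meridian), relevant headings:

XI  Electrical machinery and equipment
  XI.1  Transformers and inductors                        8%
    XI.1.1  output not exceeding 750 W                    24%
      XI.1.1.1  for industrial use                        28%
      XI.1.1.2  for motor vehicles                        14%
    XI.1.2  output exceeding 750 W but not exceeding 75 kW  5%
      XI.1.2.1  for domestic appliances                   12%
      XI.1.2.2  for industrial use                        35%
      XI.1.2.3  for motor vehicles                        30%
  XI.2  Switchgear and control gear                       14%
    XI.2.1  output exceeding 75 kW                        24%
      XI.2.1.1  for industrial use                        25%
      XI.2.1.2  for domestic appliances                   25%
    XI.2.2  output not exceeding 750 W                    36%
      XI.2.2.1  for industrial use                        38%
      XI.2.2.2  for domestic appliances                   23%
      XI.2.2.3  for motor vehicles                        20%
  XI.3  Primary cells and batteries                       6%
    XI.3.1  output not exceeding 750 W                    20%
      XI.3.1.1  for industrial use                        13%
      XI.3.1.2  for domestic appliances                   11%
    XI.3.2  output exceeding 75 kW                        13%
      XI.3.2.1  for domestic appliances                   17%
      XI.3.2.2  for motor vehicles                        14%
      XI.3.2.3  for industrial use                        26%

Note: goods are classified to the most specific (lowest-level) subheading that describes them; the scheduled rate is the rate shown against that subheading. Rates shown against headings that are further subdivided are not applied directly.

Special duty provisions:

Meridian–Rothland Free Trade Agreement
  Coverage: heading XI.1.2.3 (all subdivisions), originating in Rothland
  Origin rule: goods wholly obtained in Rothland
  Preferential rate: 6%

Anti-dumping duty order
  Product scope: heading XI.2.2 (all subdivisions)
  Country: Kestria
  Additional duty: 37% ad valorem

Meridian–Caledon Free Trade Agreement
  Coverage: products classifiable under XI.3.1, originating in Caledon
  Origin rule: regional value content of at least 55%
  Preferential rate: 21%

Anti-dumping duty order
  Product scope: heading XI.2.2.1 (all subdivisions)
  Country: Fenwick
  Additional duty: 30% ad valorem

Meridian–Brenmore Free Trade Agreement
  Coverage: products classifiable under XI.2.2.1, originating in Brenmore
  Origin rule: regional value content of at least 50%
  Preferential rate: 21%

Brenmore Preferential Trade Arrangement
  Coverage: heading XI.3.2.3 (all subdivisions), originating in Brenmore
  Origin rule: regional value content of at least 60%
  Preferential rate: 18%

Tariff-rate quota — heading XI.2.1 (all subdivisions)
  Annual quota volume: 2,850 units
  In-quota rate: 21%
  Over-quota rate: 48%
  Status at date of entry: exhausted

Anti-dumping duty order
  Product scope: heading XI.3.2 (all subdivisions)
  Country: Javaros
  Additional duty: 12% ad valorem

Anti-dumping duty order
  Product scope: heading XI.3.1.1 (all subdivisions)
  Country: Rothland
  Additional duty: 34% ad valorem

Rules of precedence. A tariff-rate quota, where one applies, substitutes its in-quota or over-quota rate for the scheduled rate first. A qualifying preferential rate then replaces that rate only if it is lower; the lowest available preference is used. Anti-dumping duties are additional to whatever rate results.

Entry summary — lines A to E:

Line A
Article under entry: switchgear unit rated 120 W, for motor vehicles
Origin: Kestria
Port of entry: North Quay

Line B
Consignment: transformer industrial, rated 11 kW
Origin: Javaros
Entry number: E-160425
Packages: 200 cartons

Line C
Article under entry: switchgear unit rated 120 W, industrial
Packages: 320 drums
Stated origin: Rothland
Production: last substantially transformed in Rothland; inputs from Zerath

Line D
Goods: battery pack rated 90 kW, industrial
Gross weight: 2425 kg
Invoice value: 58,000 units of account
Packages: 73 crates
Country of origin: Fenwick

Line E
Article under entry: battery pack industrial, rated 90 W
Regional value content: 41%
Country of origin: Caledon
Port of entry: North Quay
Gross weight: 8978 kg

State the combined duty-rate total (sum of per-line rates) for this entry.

Line A: switchgear unit → XI.2; rated 120 W → XI.2.2; for motor vehicles → XI.2.2.3. Scheduled 20%. anti-dumping (Kestria, XI.2.2): +37%; total 20% + 37% = 57%. → 57%.
Line B: transformer → XI.1; rated 11 kW → XI.1.2; industrial → XI.1.2.2. Scheduled 35%. No special measure applies. → 35%.
Line C: switchgear unit → XI.2; rated 120 W → XI.2.2; industrial → XI.2.2.1. Scheduled 38%. Rothland agreement on XI.1.2.3: XI.2.2.1 not covered. → 38%.
Line D: battery pack → XI.3; rated 90 kW → XI.3.2; industrial → XI.3.2.3. Scheduled 26%. No special measure applies. → 26%.
Line E: battery pack → XI.3; rated 90 W → XI.3.1; industrial → XI.3.1.1. Scheduled 13%. Caledon agreement on XI.3.1: RVC < 55%. → 13%.
Sum: 57% + 35% + 38% + 26% + 13% = 169%.

169%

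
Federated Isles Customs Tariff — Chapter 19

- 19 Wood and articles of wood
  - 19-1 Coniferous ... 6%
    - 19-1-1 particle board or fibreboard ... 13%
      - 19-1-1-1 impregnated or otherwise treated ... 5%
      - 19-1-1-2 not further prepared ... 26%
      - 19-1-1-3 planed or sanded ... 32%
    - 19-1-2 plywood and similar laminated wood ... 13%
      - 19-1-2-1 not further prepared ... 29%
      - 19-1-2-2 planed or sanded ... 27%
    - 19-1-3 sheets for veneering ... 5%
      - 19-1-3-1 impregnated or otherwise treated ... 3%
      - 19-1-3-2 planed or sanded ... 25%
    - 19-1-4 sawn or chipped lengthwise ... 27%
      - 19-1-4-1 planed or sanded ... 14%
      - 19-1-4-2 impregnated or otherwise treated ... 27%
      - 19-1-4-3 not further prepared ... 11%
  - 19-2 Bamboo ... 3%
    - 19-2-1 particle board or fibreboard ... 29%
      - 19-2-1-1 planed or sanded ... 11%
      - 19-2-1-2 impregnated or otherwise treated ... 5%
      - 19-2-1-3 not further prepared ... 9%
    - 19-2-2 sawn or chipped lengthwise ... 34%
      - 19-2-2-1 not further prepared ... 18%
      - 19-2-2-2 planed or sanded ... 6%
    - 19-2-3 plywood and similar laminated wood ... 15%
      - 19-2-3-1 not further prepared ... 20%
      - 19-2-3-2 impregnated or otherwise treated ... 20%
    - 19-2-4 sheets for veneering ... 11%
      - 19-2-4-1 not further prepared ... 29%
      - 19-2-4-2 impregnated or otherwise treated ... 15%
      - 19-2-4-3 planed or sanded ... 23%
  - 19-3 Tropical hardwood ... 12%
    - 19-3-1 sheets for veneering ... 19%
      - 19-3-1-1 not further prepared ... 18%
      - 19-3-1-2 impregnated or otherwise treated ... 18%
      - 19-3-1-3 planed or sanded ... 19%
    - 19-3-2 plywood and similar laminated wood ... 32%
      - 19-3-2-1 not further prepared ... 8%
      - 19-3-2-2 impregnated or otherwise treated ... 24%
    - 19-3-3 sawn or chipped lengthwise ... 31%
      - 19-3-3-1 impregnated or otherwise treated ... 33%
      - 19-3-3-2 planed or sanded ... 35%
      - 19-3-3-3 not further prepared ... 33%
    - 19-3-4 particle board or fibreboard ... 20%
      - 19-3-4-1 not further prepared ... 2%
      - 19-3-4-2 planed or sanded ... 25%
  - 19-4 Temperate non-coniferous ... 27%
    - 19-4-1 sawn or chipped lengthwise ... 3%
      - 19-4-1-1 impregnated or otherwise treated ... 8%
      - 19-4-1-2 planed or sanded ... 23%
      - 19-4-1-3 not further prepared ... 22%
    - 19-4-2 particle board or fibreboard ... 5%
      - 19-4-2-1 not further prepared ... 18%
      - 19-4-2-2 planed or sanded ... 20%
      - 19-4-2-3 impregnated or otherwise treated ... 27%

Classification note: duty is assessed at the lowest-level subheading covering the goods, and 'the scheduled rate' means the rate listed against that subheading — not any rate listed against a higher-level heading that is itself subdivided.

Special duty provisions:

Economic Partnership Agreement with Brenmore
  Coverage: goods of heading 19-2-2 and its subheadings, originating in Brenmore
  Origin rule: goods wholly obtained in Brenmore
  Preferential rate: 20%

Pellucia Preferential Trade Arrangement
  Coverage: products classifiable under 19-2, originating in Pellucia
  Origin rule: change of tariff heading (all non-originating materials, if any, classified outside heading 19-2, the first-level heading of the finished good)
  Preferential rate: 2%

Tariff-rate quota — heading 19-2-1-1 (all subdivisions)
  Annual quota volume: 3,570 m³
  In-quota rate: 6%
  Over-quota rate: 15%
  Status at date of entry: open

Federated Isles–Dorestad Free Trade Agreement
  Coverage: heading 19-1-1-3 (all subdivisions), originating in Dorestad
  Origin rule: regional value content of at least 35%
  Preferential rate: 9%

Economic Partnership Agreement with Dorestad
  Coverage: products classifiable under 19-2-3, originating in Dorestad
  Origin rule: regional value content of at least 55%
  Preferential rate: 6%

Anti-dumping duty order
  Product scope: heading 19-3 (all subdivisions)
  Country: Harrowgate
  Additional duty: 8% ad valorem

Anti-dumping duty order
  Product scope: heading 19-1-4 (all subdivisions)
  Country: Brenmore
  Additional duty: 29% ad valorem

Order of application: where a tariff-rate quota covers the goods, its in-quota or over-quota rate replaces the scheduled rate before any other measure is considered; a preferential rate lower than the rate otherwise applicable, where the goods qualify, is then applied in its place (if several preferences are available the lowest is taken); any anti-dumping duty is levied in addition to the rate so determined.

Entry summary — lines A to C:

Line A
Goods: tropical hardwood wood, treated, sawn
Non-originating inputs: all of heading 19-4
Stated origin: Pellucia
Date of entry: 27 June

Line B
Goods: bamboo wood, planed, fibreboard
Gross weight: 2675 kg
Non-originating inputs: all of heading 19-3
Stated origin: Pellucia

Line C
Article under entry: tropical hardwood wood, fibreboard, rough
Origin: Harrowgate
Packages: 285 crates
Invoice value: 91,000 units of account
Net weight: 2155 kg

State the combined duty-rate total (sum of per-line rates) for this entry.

45%

Line A: tropical hardwood → 19-3; sawn → 19-3-3; treated → 19-3-3-1. Scheduled 33%. Pellucia agreement on 19-2: 19-3-3-1 not covered. → 33%.
Line B: bamboo → 19-2; fibreboard → 19-2-1; planed → 19-2-1-1. Scheduled 11%. quota on 19-2-1-1 open → in-quota 6%; Pellucia agreement on 19-2: CTH met → 2% available; preferential 2%. → 2%.
Line C: tropical hardwood → 19-3; fibreboard → 19-3-4; rough → 19-3-4-1. Scheduled 2%. anti-dumping (Harrowgate, 19-3): +8%; total 2% + 8% = 10%. → 10%.
Sum: 33% + 2% + 10% = 45%.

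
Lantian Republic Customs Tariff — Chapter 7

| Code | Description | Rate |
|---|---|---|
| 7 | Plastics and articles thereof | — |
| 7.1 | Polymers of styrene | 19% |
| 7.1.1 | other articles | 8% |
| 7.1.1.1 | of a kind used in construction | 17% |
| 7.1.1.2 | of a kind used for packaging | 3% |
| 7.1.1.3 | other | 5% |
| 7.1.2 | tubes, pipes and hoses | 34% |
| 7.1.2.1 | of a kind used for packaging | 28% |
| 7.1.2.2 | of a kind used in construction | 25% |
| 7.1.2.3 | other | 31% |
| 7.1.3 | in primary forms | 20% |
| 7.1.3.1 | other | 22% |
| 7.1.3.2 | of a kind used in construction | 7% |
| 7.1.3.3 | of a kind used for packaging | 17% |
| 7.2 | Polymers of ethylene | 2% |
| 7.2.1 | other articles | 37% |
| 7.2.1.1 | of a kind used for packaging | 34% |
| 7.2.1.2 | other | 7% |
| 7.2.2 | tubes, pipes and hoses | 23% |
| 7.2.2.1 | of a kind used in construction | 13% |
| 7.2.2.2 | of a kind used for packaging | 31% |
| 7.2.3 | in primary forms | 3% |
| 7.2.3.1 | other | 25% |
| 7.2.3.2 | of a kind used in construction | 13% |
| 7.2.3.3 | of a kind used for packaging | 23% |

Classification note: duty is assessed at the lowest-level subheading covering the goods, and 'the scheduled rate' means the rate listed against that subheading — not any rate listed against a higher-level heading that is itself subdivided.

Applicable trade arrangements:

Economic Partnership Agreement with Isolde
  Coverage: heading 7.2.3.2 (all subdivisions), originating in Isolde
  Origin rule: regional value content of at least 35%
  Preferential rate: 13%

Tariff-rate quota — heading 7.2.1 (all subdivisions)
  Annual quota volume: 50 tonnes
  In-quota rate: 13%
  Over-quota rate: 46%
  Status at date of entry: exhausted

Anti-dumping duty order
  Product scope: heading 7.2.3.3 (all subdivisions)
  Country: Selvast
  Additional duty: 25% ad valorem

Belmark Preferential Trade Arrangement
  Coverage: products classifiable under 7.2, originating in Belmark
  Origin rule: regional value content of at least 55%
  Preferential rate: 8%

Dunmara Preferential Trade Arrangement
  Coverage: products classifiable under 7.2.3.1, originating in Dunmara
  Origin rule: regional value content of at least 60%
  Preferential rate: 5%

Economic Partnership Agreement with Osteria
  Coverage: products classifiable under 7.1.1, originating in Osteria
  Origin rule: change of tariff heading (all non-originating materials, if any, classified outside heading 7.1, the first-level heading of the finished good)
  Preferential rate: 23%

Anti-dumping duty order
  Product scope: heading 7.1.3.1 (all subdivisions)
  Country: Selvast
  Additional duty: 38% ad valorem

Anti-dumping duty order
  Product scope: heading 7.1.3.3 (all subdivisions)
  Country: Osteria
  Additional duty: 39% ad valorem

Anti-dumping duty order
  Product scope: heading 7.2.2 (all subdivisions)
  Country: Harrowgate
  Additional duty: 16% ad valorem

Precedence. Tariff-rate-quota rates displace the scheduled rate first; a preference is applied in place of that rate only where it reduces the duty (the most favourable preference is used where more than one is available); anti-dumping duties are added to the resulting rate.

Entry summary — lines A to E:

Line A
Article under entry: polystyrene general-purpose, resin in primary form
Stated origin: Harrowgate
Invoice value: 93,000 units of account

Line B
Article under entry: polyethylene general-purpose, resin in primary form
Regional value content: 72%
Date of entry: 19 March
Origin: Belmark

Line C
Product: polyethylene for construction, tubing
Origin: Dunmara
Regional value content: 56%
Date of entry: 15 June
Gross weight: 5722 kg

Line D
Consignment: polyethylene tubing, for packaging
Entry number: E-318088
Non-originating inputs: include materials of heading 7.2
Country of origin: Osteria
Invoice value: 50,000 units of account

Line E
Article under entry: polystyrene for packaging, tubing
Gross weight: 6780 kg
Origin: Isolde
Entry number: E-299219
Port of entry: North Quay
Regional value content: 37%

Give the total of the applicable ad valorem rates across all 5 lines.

102%

Line A: polystyrene → 7.1; resin in primary form → 7.1.3; general-purpose → 7.1.3.1. Scheduled 22%. No special measure applies. → 22%.
Line B: polyethylene → 7.2; resin in primary form → 7.2.3; general-purpose → 7.2.3.1. Scheduled 25%. Belmark agreement on 7.2: RVC ≥ 55% → 8% available; preferential 8%. → 8%.
Line C: polyethylene → 7.2; tubing → 7.2.2; for construction → 7.2.2.1. Scheduled 13%. Dunmara agreement on 7.2.3.1: 7.2.2.1 not covered. → 13%.
Line D: polyethylene → 7.2; tubing → 7.2.2; for packaging → 7.2.2.2. Scheduled 31%. Osteria agreement on 7.1.1: 7.2.2.2 not covered. → 31%.
Line E: polystyrene → 7.1; tubing → 7.1.2; for packaging → 7.1.2.1. Scheduled 28%. Isolde agreement on 7.2.3.2: 7.1.2.1 not covered. → 28%.
Sum: 22% + 8% + 13% + 31% + 28% = 102%.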